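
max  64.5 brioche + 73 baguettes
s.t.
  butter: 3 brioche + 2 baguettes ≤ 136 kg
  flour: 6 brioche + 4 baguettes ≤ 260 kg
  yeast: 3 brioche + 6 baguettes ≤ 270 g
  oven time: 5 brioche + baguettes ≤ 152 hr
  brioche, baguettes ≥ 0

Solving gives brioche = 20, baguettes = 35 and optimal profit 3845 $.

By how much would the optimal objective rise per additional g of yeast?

At the optimum: butter uses 130 of 136 (slack = 6); flour uses 260 of 260 (binding); yeast uses 270 of 270 (binding); oven time uses 135 of 152 (slack = 17).
Slack constraints have shadow price 0 (complementary slackness).
From A_Bᵀ y = c: 6·y_flour + 3·y_yeast = 64.5; 4·y_flour + 6·y_yeast = 73.
Solving: y_flour = 7, y_yeast = 7.5.
Shadow price of yeast = 7.5.

7.5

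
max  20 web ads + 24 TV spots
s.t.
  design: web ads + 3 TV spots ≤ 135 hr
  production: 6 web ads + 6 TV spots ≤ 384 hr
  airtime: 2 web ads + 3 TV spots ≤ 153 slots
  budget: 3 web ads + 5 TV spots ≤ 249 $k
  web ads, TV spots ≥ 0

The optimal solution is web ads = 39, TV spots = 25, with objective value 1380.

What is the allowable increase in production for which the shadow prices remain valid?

Binding constraints: production, airtime. The basis is B = [[6,6],[2,3]] with det 6.
Per unit increase in production, x* moves by d = (0.5, -0.3333).
The basis stays optimal until TV spots reaches 0; allowable increase = 75 hr.

75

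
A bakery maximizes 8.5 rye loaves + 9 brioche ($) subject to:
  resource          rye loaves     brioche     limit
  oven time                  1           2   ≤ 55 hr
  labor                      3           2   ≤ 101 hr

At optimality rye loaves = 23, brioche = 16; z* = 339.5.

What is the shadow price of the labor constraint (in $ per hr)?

At the optimum: oven time uses 55 of 55 (binding); labor uses 101 of 101 (binding).
From A_Bᵀ y = c: 1·y_oven time + 3·y_labor = 8.5; 2·y_oven time + 2·y_labor = 9.
→ y_oven time = 2.5 and y_labor = 2.
Shadow price of labor = 2.

2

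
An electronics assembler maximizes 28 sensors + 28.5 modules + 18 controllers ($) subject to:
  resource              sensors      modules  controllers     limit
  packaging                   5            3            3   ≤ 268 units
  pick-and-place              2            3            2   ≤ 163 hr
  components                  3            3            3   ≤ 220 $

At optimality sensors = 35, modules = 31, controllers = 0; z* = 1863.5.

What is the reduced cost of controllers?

Binding: packaging and pick-and-place. Non-binding: components (22 unused).
By complementary slackness, y = 0 for the non-binding constraint.
From A_Bᵀ y = c: 5·y_packaging + 2·y_pick-and-place = 28; 3·y_packaging + 3·y_pick-and-place = 28.5.
This yields shadow prices y_packaging = 3, y_pick-and-place = 6.5.
Reduced cost of controllers: c₃ − yᵀa₃ = 18 − (3·3 + 6.5·2) = 18 − 22 = -4.

-4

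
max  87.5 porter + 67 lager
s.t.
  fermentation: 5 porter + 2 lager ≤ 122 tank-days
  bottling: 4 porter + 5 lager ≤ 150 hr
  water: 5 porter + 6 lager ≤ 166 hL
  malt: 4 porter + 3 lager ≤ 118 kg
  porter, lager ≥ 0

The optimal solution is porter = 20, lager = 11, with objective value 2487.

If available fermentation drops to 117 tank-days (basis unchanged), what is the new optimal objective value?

2439.5

Check each constraint at x*: fermentation 122/122 (tight); bottling 135/150 (slack 15); water 166/166 (tight); malt 113/118 (slack 5).
Since bottling, malt are not tight, their duals are 0.
The binding rows give the dual system: 5·y_fermentation + 5·y_water = 87.5 and 2·y_fermentation + 6·y_water = 67.
→ y_fermentation = 9.5 and y_water = 8.
Δz = y_fermentation·Δb = 9.5 × (-5) = -47.5, so new z* = 2487 − 47.5 = 2439.5.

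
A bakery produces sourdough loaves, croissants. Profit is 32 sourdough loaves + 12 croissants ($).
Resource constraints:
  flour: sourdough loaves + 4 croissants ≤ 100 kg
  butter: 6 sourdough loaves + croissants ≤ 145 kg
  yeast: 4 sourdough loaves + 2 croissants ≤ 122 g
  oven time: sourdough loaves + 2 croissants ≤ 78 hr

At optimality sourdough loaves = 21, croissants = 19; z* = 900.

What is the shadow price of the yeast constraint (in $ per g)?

Binding: butter and yeast. Non-binding: flour (3 unused), oven time (19 unused).
Slack constraints have shadow price 0 (complementary slackness).
From A_Bᵀ y = c: 6·y_butter + 4·y_yeast = 32; 1·y_butter + 2·y_yeast = 12.
→ y_butter = 2 and y_yeast = 5.
Shadow price of yeast = 5.

5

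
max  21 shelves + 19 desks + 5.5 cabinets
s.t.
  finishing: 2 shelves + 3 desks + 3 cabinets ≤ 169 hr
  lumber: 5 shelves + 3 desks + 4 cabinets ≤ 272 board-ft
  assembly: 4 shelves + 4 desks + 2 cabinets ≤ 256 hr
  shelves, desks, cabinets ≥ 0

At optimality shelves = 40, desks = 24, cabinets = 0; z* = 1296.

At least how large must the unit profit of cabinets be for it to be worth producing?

12

Check each constraint at x*: finishing 152/169 (slack 17); lumber 272/272 (tight); assembly 256/256 (tight).
Since finishing is not tight, its dual is 0.
From A_Bᵀ y = c: 5·y_lumber + 4·y_assembly = 21; 3·y_lumber + 4·y_assembly = 19.
This yields shadow prices y_lumber = 1, y_assembly = 4.
cabinets enters the basis when its profit ≥ yᵀa₃ = 1·4 + 4·2 = 12.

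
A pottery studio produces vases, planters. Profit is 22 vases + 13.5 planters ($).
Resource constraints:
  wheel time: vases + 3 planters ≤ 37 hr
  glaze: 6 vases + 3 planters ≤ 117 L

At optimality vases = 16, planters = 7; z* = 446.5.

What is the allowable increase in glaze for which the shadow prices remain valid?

105

Binding constraints: wheel time, glaze. The basis is B = [[1,3],[6,3]] with det -15.
Per unit increase in glaze, x* moves by d = (0.2, -0.0667).
The basis stays optimal until planters reaches 0; allowable increase = 105 L.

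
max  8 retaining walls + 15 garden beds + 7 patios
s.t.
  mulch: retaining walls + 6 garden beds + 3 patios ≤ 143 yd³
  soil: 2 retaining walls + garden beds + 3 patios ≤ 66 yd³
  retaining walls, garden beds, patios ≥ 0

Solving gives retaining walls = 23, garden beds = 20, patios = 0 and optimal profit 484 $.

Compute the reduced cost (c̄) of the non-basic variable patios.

Check each constraint at x*: mulch 143/143 (tight); soil 66/66 (tight).
From A_Bᵀ y = c: 1·y_mulch + 2·y_soil = 8; 6·y_mulch + 1·y_soil = 15.
This yields shadow prices y_mulch = 2, y_soil = 3.
Reduced cost of patios: c₃ − yᵀa₃ = 7 − (2·3 + 3·3) = 7 − 15 = -8.

-8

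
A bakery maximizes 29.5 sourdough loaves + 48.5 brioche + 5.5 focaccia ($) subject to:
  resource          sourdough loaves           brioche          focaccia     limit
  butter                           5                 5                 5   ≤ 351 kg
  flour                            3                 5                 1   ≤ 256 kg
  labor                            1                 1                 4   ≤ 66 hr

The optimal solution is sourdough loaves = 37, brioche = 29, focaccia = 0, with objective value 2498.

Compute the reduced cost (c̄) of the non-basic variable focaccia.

-8

At the optimum: butter uses 330 of 351 (slack = 21); flour uses 256 of 256 (binding); labor uses 66 of 66 (binding).
Slack constraints have shadow price 0 (complementary slackness).
From A_Bᵀ y = c: 3·y_flour + 1·y_labor = 29.5; 5·y_flour + 1·y_labor = 48.5.
Solving: y_flour = 9.5, y_labor = 1.
Reduced cost of focaccia: c₃ − yᵀa₃ = 5.5 − (9.5·1 + 1·4) = 5.5 − 13.5 = -8.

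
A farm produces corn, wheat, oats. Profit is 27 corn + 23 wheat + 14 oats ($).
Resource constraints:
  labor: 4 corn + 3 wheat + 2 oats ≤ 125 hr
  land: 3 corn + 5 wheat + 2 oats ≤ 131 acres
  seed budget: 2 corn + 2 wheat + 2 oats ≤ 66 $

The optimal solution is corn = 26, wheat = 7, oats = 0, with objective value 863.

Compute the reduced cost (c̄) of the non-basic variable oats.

-5

Check each constraint at x*: labor 125/125 (tight); land 113/131 (slack 18); seed budget 66/66 (tight).
Slack constraints have shadow price 0 (complementary slackness).
From A_Bᵀ y = c: 4·y_labor + 2·y_seed budget = 27; 3·y_labor + 2·y_seed budget = 23.
→ y_labor = 4 and y_seed budget = 5.5.
Reduced cost of oats: c₃ − yᵀa₃ = 14 − (4·2 + 5.5·2) = 14 − 19 = -5.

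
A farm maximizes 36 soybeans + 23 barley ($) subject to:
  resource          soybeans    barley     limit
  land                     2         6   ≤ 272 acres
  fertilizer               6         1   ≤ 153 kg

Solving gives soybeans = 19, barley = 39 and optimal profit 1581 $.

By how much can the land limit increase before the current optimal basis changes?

646

Binding constraints: land, fertilizer. The basis is B = [[2,6],[6,1]] with det -34.
Per unit increase in land, x* moves by d = (-0.0294, 0.1765).
The basis stays optimal until soybeans reaches 0; allowable increase = 646 acres.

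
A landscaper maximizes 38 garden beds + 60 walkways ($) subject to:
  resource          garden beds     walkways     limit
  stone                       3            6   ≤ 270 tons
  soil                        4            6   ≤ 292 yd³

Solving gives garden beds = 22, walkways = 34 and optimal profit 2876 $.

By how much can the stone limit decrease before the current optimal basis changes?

Binding constraints: stone, soil. The basis is B = [[3,6],[4,6]] with det -6.
Per unit decrease in stone, x* moves by d = (1, -0.6667).
The basis stays optimal until walkways reaches 0; allowable decrease = 51 tons.

51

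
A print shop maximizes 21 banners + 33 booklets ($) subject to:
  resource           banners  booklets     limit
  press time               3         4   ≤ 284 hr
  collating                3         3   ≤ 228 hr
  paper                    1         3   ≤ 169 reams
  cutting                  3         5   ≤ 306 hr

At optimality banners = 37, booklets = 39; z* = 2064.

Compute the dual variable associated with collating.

Binding: collating and cutting. Non-binding: press time (17 unused), paper (15 unused).
Slack constraints have shadow price 0 (complementary slackness).
The binding rows give the dual system: 3·y_collating + 3·y_cutting = 21 and 3·y_collating + 5·y_cutting = 33.
Solving: y_collating = 1, y_cutting = 6.
Shadow price of collating = 1.

1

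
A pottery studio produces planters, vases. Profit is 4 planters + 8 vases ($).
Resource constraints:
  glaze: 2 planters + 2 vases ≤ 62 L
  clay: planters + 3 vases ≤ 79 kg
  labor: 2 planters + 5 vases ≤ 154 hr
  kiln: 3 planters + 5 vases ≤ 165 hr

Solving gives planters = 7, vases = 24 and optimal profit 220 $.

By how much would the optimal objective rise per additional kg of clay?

At the optimum: glaze uses 62 of 62 (binding); clay uses 79 of 79 (binding); labor uses 134 of 154 (slack = 20); kiln uses 141 of 165 (slack = 24).
Slack constraints have shadow price 0 (complementary slackness).
From A_Bᵀ y = c: 2·y_glaze + 1·y_clay = 4; 2·y_glaze + 3·y_clay = 8.
→ y_glaze = 1 and y_clay = 2.
Shadow price of clay = 2.

2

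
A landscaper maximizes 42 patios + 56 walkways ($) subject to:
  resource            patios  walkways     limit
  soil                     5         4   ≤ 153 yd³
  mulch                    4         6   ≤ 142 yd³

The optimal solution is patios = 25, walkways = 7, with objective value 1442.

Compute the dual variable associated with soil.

2

Check each constraint at x*: soil 153/153 (tight); mulch 142/142 (tight).
The binding rows give the dual system: 5·y_soil + 4·y_mulch = 42 and 4·y_soil + 6·y_mulch = 56.
This yields shadow prices y_soil = 2, y_mulch = 8.
Shadow price of soil = 2.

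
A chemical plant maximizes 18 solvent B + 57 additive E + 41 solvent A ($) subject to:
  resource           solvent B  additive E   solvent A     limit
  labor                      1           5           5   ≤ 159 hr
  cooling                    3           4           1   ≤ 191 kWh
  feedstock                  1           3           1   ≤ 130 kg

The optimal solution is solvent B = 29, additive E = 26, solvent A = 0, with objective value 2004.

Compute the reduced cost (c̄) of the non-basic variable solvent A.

Check each constraint at x*: labor 159/159 (tight); cooling 191/191 (tight); feedstock 107/130 (slack 23).
By complementary slackness, y = 0 for the non-binding constraint.
The binding rows give the dual system: 1·y_labor + 3·y_cooling = 18 and 5·y_labor + 4·y_cooling = 57.
This yields shadow prices y_labor = 9, y_cooling = 3.
Reduced cost of solvent A: c₃ − yᵀa₃ = 41 − (9·5 + 3·1) = 41 − 48 = -7.

-7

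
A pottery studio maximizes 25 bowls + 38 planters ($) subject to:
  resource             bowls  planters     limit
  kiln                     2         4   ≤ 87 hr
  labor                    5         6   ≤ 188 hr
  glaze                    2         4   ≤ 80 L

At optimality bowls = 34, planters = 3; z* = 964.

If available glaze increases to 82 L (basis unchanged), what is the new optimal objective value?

974

Binding: labor and glaze. Non-binding: kiln (7 unused).
Since kiln is not tight, its dual is 0.
From A_Bᵀ y = c: 5·y_labor + 2·y_glaze = 25; 6·y_labor + 4·y_glaze = 38.
Solving: y_labor = 3, y_glaze = 5.
Δz = y_glaze·Δb = 5 × (2) = 10, so new z* = 964 + 10 = 974.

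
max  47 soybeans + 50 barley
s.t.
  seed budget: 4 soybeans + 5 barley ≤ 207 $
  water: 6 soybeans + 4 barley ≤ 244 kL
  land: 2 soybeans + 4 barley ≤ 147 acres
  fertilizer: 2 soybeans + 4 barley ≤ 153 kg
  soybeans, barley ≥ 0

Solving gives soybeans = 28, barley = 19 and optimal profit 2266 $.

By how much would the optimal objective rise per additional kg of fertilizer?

0

At the optimum: seed budget uses 207 of 207 (binding); water uses 244 of 244 (binding); land uses 132 of 147 (slack = 15); fertilizer uses 132 of 153 (slack = 21).
By complementary slackness, y = 0 for the non-binding constraints.
From A_Bᵀ y = c: 4·y_seed budget + 6·y_water = 47; 5·y_seed budget + 4·y_water = 50.
Solving: y_seed budget = 8, y_water = 2.5.
Shadow price of fertilizer = 0.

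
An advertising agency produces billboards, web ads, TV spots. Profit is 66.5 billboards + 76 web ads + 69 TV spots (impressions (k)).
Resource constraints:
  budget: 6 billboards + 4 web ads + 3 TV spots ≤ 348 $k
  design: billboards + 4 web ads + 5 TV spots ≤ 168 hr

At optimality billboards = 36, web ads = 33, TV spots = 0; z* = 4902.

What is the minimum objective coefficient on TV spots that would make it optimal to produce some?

Both budget and design are binding at x*.
Dual feasibility on the basic columns requires 6·y_budget + 1·y_design = 66.5, 4·y_budget + 4·y_design = 76.
This yields shadow prices y_budget = 9.5, y_design = 9.5.
TV spots enters the basis when its profit ≥ yᵀa₃ = 9.5·3 + 9.5·5 = 76.

76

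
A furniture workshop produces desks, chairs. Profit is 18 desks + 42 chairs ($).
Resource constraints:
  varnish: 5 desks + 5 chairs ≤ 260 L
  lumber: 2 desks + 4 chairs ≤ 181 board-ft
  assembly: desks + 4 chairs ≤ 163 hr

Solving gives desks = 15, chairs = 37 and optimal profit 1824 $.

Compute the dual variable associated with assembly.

Check each constraint at x*: varnish 260/260 (tight); lumber 178/181 (slack 3); assembly 163/163 (tight).
By complementary slackness, y = 0 for the non-binding constraint.
From A_Bᵀ y = c: 5·y_varnish + 1·y_assembly = 18; 5·y_varnish + 4·y_assembly = 42.
→ y_varnish = 2 and y_assembly = 8.
Shadow price of assembly = 8.

8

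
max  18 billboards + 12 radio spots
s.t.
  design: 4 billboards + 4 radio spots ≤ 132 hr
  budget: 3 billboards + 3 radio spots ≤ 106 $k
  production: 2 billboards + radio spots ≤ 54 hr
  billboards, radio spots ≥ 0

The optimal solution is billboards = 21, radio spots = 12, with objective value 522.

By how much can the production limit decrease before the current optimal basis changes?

21

Binding constraints: design, production. The basis is B = [[4,4],[2,1]] with det -4.
Per unit decrease in production, x* moves by d = (-1, 1).
The basis stays optimal until billboards reaches 0; allowable decrease = 21 hr.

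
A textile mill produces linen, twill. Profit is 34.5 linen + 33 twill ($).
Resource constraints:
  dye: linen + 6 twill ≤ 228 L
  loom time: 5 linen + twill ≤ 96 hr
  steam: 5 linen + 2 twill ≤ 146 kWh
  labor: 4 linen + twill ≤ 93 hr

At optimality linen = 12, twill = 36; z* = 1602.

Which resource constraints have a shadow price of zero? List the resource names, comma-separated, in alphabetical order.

dye: 228/228 (binding)
loom time: 96/96 (binding)
steam: 132/146 (slack 14)
labor: 84/93 (slack 9)
By complementary slackness, a constraint with positive slack has shadow price 0 → labor, steam.

labor, steam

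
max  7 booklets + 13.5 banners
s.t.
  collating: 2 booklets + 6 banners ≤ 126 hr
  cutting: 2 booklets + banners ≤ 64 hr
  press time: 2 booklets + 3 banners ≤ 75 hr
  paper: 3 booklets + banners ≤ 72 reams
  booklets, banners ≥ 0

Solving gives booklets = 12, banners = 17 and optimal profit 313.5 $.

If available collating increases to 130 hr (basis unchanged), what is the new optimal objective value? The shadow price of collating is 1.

317.5

Δb = 4, so new z* = 313.5 + (1)·(4) = 313.5 + 4 = 317.5.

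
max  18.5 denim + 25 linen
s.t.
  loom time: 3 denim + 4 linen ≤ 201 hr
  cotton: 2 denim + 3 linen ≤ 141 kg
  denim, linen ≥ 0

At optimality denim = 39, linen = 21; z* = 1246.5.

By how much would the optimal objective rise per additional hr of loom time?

At the optimum: loom time uses 201 of 201 (binding); cotton uses 141 of 141 (binding).
The binding rows give the dual system: 3·y_loom time + 2·y_cotton = 18.5 and 4·y_loom time + 3·y_cotton = 25.
→ y_loom time = 5.5 and y_cotton = 1.
Shadow price of loom time = 5.5.

5.5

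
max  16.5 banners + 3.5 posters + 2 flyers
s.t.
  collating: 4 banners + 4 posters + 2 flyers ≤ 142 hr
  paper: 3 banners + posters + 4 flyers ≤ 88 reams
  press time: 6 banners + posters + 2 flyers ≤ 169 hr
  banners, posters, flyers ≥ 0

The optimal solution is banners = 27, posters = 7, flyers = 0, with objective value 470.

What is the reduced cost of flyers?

-8

At the optimum: collating uses 136 of 142 (slack = 6); paper uses 88 of 88 (binding); press time uses 169 of 169 (binding).
Slack constraints have shadow price 0 (complementary slackness).
From A_Bᵀ y = c: 3·y_paper + 6·y_press time = 16.5; 1·y_paper + 1·y_press time = 3.5.
→ y_paper = 1.5 and y_press time = 2.
Reduced cost of flyers: c₃ − yᵀa₃ = 2 − (1.5·4 + 2·2) = 2 − 10 = -8.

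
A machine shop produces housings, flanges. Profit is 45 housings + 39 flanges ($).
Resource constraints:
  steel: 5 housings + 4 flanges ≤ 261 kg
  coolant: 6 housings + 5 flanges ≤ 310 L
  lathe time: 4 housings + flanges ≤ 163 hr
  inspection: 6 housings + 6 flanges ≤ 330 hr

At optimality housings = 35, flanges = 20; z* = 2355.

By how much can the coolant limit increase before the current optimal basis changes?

Binding constraints: coolant, inspection. The basis is B = [[6,5],[6,6]] with det 6.
Per unit increase in coolant, x* moves by d = (1, -1).
The basis stays optimal until lathe time becomes binding; allowable increase = 1 L.

1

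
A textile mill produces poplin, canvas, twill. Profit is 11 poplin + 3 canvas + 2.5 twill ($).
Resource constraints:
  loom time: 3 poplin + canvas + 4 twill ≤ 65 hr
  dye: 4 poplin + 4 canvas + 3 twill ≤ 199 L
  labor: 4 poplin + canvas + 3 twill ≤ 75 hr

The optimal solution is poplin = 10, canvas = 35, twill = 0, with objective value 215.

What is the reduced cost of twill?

-7.5

At the optimum: loom time uses 65 of 65 (binding); dye uses 180 of 199 (slack = 19); labor uses 75 of 75 (binding).
By complementary slackness, y = 0 for the non-binding constraint.
From A_Bᵀ y = c: 3·y_loom time + 4·y_labor = 11; 1·y_loom time + 1·y_labor = 3.
This yields shadow prices y_loom time = 1, y_labor = 2.
Reduced cost of twill: c₃ − yᵀa₃ = 2.5 − (1·4 + 2·3) = 2.5 − 10 = -7.5.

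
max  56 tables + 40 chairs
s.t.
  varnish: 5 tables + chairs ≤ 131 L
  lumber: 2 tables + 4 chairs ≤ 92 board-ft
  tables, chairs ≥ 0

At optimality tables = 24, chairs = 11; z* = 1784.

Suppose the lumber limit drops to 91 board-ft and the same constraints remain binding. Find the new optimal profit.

At the optimum: varnish uses 131 of 131 (binding); lumber uses 92 of 92 (binding).
The binding rows give the dual system: 5·y_varnish + 2·y_lumber = 56 and 1·y_varnish + 4·y_lumber = 40.
→ y_varnish = 8 and y_lumber = 8.
Δz = y_lumber·Δb = 8 × (-1) = -8, so new z* = 1784 − 8 = 1776.

1776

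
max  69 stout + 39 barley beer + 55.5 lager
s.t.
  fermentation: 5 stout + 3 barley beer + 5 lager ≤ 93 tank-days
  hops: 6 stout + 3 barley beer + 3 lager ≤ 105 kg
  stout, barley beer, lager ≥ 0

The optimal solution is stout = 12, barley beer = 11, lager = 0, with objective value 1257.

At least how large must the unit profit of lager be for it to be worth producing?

57

At the optimum: fermentation uses 93 of 93 (binding); hops uses 105 of 105 (binding).
The binding rows give the dual system: 5·y_fermentation + 6·y_hops = 69 and 3·y_fermentation + 3·y_hops = 39.
→ y_fermentation = 9 and y_hops = 4.
lager enters the basis when its profit ≥ yᵀa₃ = 9·5 + 4·3 = 57.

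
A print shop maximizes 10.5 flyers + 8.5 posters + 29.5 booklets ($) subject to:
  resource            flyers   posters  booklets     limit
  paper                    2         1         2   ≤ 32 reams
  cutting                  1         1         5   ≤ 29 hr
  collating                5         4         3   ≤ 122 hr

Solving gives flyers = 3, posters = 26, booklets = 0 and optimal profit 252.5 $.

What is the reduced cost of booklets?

Check each constraint at x*: paper 32/32 (tight); cutting 29/29 (tight); collating 119/122 (slack 3).
Since collating is not tight, its dual is 0.
The binding rows give the dual system: 2·y_paper + 1·y_cutting = 10.5 and 1·y_paper + 1·y_cutting = 8.5.
This yields shadow prices y_paper = 2, y_cutting = 6.5.
Reduced cost of booklets: c₃ − yᵀa₃ = 29.5 − (2·2 + 6.5·5) = 29.5 − 36.5 = -7.

-7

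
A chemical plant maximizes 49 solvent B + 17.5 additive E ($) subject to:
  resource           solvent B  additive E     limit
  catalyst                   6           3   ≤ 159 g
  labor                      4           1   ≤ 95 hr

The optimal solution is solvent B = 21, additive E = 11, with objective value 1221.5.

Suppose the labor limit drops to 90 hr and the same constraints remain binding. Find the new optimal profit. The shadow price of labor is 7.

Δb = -5, so new z* = 1221.5 + (7)·(-5) = 1221.5 − 35 = 1186.5.

1186.5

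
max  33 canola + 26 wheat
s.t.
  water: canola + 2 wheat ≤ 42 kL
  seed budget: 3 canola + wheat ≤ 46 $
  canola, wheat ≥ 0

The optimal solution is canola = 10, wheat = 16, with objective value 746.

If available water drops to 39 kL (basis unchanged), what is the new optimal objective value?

Check each constraint at x*: water 42/42 (tight); seed budget 46/46 (tight).
Dual feasibility on the basic columns requires 1·y_water + 3·y_seed budget = 33, 2·y_water + 1·y_seed budget = 26.
This yields shadow prices y_water = 9, y_seed budget = 8.
Δz = y_water·Δb = 9 × (-3) = -27, so new z* = 746 − 27 = 719.

719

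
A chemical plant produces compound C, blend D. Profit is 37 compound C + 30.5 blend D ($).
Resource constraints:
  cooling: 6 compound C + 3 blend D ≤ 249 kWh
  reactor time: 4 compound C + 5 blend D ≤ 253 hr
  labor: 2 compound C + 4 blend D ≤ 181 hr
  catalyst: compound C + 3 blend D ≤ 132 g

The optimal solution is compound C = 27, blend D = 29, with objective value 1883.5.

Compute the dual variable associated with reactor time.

4

Binding: cooling and reactor time. Non-binding: labor (11 unused), catalyst (18 unused).
Slack constraints have shadow price 0 (complementary slackness).
Dual feasibility on the basic columns requires 6·y_cooling + 4·y_reactor time = 37, 3·y_cooling + 5·y_reactor time = 30.5.
Solving: y_cooling = 3.5, y_reactor time = 4.
Shadow price of reactor time = 4.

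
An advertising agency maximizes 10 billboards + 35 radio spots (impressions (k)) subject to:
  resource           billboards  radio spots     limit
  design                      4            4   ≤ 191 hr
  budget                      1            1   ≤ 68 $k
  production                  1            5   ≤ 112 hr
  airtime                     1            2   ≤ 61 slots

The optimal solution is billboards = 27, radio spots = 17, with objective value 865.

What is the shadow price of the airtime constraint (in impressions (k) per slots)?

Binding: production and airtime. Non-binding: design (15 unused), budget (24 unused).
Slack constraints have shadow price 0 (complementary slackness).
The binding rows give the dual system: 1·y_production + 1·y_airtime = 10 and 5·y_production + 2·y_airtime = 35.
Solving: y_production = 5, y_airtime = 5.
Shadow price of airtime = 5.

5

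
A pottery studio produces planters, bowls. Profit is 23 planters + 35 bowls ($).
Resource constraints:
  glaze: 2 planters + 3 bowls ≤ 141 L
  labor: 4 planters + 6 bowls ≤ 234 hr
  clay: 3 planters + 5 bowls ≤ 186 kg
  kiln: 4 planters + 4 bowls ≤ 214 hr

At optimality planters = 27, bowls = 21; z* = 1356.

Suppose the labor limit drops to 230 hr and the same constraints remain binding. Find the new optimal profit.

Binding: labor and clay. Non-binding: glaze (24 unused), kiln (22 unused).
Since glaze, kiln are not tight, their duals are 0.
Dual feasibility on the basic columns requires 4·y_labor + 3·y_clay = 23, 6·y_labor + 5·y_clay = 35.
This yields shadow prices y_labor = 5, y_clay = 1.
Δz = y_labor·Δb = 5 × (-4) = -20, so new z* = 1356 − 20 = 1336.

1336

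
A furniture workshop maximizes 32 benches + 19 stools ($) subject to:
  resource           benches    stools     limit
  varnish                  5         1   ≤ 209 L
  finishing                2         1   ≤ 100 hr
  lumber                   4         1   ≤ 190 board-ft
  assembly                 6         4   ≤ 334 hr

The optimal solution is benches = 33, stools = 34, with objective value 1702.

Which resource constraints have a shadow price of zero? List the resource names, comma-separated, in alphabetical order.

lumber, varnish

varnish: 199/209 (slack 10)
finishing: 100/100 (binding)
lumber: 166/190 (slack 24)
assembly: 334/334 (binding)
By complementary slackness, a constraint with positive slack has shadow price 0 → lumber, varnish.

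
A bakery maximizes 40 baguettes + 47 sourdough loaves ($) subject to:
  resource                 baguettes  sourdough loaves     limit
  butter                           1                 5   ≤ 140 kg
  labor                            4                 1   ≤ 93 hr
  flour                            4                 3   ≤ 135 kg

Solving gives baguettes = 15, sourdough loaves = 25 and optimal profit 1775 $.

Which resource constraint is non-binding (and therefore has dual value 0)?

labor

butter: 140/140 (binding)
labor: 85/93 (slack 8)
flour: 135/135 (binding)
By complementary slackness, a constraint with positive slack has shadow price 0 → labor.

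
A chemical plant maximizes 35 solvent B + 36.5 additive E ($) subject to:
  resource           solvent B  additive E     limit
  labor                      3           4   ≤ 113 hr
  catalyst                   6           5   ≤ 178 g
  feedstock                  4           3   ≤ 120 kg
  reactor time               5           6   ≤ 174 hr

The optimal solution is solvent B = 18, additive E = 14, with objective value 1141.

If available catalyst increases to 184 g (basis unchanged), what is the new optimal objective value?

Binding: catalyst and reactor time. Non-binding: labor (3 unused), feedstock (6 unused).
By complementary slackness, y = 0 for the non-binding constraints.
Dual feasibility on the basic columns requires 6·y_catalyst + 5·y_reactor time = 35, 5·y_catalyst + 6·y_reactor time = 36.5.
→ y_catalyst = 2.5 and y_reactor time = 4.
Δz = y_catalyst·Δb = 2.5 × (6) = 15, so new z* = 1141 + 15 = 1156.

1156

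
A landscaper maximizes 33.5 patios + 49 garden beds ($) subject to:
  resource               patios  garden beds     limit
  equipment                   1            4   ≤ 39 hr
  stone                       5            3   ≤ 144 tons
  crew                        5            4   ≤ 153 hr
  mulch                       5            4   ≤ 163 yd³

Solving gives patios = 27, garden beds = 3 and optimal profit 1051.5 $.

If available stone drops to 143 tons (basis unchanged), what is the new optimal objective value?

1046.5

Check each constraint at x*: equipment 39/39 (tight); stone 144/144 (tight); crew 147/153 (slack 6); mulch 147/163 (slack 16).
Since crew, mulch are not tight, their duals are 0.
From A_Bᵀ y = c: 1·y_equipment + 5·y_stone = 33.5; 4·y_equipment + 3·y_stone = 49.
Solving: y_equipment = 8.5, y_stone = 5.
Δz = y_stone·Δb = 5 × (-1) = -5, so new z* = 1051.5 − 5 = 1046.5.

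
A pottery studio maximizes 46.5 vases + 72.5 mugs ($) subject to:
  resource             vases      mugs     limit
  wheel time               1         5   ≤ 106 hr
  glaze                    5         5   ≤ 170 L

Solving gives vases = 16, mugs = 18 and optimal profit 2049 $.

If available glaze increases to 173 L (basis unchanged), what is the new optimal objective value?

2073

Both wheel time and glaze are binding at x*.
From A_Bᵀ y = c: 1·y_wheel time + 5·y_glaze = 46.5; 5·y_wheel time + 5·y_glaze = 72.5.
→ y_wheel time = 6.5 and y_glaze = 8.
Δz = y_glaze·Δb = 8 × (3) = 24, so new z* = 2049 + 24 = 2073.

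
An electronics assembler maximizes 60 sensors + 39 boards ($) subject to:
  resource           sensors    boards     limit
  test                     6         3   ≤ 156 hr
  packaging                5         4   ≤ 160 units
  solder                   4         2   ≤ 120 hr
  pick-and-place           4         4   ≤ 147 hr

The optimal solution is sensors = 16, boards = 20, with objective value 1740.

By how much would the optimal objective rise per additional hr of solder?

Check each constraint at x*: test 156/156 (tight); packaging 160/160 (tight); solder 104/120 (slack 16); pick-and-place 144/147 (slack 3).
By complementary slackness, y = 0 for the non-binding constraints.
Dual feasibility on the basic columns requires 6·y_test + 5·y_packaging = 60, 3·y_test + 4·y_packaging = 39.
→ y_test = 5 and y_packaging = 6.
Shadow price of solder = 0.

0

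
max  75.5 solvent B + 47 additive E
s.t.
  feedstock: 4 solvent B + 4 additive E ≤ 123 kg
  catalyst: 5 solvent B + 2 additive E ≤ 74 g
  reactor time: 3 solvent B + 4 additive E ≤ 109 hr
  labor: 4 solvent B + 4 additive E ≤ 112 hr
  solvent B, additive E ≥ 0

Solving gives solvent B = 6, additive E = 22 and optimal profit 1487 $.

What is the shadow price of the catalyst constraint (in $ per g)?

Check each constraint at x*: feedstock 112/123 (slack 11); catalyst 74/74 (tight); reactor time 106/109 (slack 3); labor 112/112 (tight).
Since feedstock, reactor time are not tight, their duals are 0.
The binding rows give the dual system: 5·y_catalyst + 4·y_labor = 75.5 and 2·y_catalyst + 4·y_labor = 47.
This yields shadow prices y_catalyst = 9.5, y_labor = 7.
Shadow price of catalyst = 9.5.

9.5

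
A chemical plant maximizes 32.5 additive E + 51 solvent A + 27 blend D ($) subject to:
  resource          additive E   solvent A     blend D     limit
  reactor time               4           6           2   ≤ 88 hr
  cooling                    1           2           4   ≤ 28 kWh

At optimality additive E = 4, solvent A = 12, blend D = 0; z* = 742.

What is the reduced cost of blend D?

Check each constraint at x*: reactor time 88/88 (tight); cooling 28/28 (tight).
The binding rows give the dual system: 4·y_reactor time + 1·y_cooling = 32.5 and 6·y_reactor time + 2·y_cooling = 51.
This yields shadow prices y_reactor time = 7, y_cooling = 4.5.
Reduced cost of blend D: c₃ − yᵀa₃ = 27 − (7·2 + 4.5·4) = 27 − 32 = -5.

-5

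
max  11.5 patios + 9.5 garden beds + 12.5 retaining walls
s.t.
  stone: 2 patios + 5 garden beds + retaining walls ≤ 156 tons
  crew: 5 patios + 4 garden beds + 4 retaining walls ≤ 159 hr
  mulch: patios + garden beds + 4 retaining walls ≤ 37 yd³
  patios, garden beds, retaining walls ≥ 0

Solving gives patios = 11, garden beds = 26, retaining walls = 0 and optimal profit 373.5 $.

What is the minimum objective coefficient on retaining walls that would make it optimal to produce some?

14

Binding: crew and mulch. Non-binding: stone (4 unused).
Since stone is not tight, its dual is 0.
The binding rows give the dual system: 5·y_crew + 1·y_mulch = 11.5 and 4·y_crew + 1·y_mulch = 9.5.
Solving: y_crew = 2, y_mulch = 1.5.
retaining walls enters the basis when its profit ≥ yᵀa₃ = 2·4 + 1.5·4 = 14.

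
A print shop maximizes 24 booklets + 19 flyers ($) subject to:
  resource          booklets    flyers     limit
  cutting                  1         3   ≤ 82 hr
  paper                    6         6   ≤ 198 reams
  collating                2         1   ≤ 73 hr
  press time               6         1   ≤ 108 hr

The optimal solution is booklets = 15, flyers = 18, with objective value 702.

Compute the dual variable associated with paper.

3

Binding: paper and press time. Non-binding: cutting (13 unused), collating (25 unused).
By complementary slackness, y = 0 for the non-binding constraints.
Dual feasibility on the basic columns requires 6·y_paper + 6·y_press time = 24, 6·y_paper + 1·y_press time = 19.
This yields shadow prices y_paper = 3, y_press time = 1.
Shadow price of paper = 3.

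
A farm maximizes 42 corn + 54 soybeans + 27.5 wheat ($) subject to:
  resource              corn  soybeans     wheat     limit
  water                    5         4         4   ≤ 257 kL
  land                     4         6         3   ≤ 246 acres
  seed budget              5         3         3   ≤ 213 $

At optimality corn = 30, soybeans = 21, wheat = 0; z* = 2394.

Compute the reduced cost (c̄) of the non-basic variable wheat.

At the optimum: water uses 234 of 257 (slack = 23); land uses 246 of 246 (binding); seed budget uses 213 of 213 (binding).
Since water is not tight, its dual is 0.
The binding rows give the dual system: 4·y_land + 5·y_seed budget = 42 and 6·y_land + 3·y_seed budget = 54.
→ y_land = 8 and y_seed budget = 2.
Reduced cost of wheat: c₃ − yᵀa₃ = 27.5 − (8·3 + 2·3) = 27.5 − 30 = -2.5.

-2.5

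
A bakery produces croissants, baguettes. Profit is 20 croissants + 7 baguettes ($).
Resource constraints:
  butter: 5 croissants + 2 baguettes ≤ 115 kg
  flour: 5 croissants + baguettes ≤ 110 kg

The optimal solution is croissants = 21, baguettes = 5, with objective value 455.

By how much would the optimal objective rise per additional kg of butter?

3

At the optimum: butter uses 115 of 115 (binding); flour uses 110 of 110 (binding).
The binding rows give the dual system: 5·y_butter + 5·y_flour = 20 and 2·y_butter + 1·y_flour = 7.
Solving: y_butter = 3, y_flour = 1.
Shadow price of butter = 3.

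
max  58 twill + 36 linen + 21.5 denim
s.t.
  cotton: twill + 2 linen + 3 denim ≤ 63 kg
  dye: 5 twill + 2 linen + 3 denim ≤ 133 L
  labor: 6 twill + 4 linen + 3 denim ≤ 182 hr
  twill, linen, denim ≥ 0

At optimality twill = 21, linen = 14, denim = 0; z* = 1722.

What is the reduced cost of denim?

-8.5

Check each constraint at x*: cotton 49/63 (slack 14); dye 133/133 (tight); labor 182/182 (tight).
Since cotton is not tight, its dual is 0.
Dual feasibility on the basic columns requires 5·y_dye + 6·y_labor = 58, 2·y_dye + 4·y_labor = 36.
This yields shadow prices y_dye = 2, y_labor = 8.
Reduced cost of denim: c₃ − yᵀa₃ = 21.5 − (2·3 + 8·3) = 21.5 − 30 = -8.5.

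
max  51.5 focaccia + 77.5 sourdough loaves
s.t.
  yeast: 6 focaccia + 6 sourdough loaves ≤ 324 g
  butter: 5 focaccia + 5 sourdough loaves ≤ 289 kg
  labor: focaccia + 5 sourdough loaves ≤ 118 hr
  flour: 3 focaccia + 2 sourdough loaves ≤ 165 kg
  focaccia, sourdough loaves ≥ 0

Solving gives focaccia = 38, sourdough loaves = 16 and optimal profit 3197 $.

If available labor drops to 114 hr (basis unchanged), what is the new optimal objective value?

Check each constraint at x*: yeast 324/324 (tight); butter 270/289 (slack 19); labor 118/118 (tight); flour 146/165 (slack 19).
By complementary slackness, y = 0 for the non-binding constraints.
The binding rows give the dual system: 6·y_yeast + 1·y_labor = 51.5 and 6·y_yeast + 5·y_labor = 77.5.
This yields shadow prices y_yeast = 7.5, y_labor = 6.5.
Δz = y_labor·Δb = 6.5 × (-4) = -26, so new z* = 3197 − 26 = 3171.

3171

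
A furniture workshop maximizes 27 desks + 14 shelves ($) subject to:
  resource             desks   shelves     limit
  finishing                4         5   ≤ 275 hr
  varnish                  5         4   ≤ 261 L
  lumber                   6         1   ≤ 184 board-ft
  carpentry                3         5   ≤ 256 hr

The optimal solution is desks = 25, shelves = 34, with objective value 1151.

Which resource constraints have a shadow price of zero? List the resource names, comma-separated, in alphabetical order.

carpentry, finishing

finishing: 270/275 (slack 5)
varnish: 261/261 (binding)
lumber: 184/184 (binding)
carpentry: 245/256 (slack 11)
By complementary slackness, a constraint with positive slack has shadow price 0 → carpentry, finishing.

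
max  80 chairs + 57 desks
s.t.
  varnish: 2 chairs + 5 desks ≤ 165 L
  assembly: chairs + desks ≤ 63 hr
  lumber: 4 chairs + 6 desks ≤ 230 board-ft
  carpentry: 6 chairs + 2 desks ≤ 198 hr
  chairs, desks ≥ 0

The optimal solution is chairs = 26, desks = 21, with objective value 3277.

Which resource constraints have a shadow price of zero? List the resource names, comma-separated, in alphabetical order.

varnish: 157/165 (slack 8)
assembly: 47/63 (slack 16)
lumber: 230/230 (binding)
carpentry: 198/198 (binding)
By complementary slackness, a constraint with positive slack has shadow price 0 → assembly, varnish.

assembly, varnish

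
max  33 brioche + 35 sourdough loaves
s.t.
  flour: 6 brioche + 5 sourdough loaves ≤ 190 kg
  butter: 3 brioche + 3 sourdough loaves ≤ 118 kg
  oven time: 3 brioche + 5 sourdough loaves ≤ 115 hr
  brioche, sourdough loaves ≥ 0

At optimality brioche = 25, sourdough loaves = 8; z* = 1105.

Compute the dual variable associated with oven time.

Binding: flour and oven time. Non-binding: butter (19 unused).
Slack constraints have shadow price 0 (complementary slackness).
From A_Bᵀ y = c: 6·y_flour + 3·y_oven time = 33; 5·y_flour + 5·y_oven time = 35.
Solving: y_flour = 4, y_oven time = 3.
Shadow price of oven time = 3.

3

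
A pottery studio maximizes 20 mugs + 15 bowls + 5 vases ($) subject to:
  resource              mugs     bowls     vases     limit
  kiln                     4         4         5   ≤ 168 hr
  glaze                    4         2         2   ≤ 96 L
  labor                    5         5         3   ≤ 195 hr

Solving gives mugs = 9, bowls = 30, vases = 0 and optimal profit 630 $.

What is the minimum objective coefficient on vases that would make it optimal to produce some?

11

At the optimum: kiln uses 156 of 168 (slack = 12); glaze uses 96 of 96 (binding); labor uses 195 of 195 (binding).
By complementary slackness, y = 0 for the non-binding constraint.
Dual feasibility on the basic columns requires 4·y_glaze + 5·y_labor = 20, 2·y_glaze + 5·y_labor = 15.
→ y_glaze = 2.5 and y_labor = 2.
vases enters the basis when its profit ≥ yᵀa₃ = 2.5·2 + 2·3 = 11.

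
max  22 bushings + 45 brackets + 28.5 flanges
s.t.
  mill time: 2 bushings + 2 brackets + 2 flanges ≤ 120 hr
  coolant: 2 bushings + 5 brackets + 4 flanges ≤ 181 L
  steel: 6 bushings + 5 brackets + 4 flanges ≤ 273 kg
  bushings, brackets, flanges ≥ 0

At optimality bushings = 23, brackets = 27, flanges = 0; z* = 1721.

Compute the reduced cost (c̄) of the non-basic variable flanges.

Check each constraint at x*: mill time 100/120 (slack 20); coolant 181/181 (tight); steel 273/273 (tight).
Slack constraints have shadow price 0 (complementary slackness).
From A_Bᵀ y = c: 2·y_coolant + 6·y_steel = 22; 5·y_coolant + 5·y_steel = 45.
→ y_coolant = 8 and y_steel = 1.
Reduced cost of flanges: c₃ − yᵀa₃ = 28.5 − (8·4 + 1·4) = 28.5 − 36 = -7.5.

-7.5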